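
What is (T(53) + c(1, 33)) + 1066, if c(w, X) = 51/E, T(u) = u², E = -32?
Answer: 123949/32 ≈ 3873.4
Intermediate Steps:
c(w, X) = -51/32 (c(w, X) = 51/(-32) = 51*(-1/32) = -51/32)
(T(53) + c(1, 33)) + 1066 = (53² - 51/32) + 1066 = (2809 - 51/32) + 1066 = 89837/32 + 1066 = 123949/32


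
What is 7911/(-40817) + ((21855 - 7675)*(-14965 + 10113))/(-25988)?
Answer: 702014880013/265188049 ≈ 2647.2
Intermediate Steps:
7911/(-40817) + ((21855 - 7675)*(-14965 + 10113))/(-25988) = 7911*(-1/40817) + (14180*(-4852))*(-1/25988) = -7911/40817 - 68801360*(-1/25988) = -7911/40817 + 17200340/6497 = 702014880013/265188049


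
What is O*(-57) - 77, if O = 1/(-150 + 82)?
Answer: -5179/68 ≈ -76.162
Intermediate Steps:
O = -1/68 (O = 1/(-68) = -1/68 ≈ -0.014706)
O*(-57) - 77 = -1/68*(-57) - 77 = 57/68 - 77 = -5179/68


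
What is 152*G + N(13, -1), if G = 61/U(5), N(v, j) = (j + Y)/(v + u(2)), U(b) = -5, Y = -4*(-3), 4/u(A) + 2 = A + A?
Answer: -5561/3 ≈ -1853.7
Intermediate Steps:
u(A) = 4/(-2 + 2*A) (u(A) = 4/(-2 + (A + A)) = 4/(-2 + 2*A))
Y = 12
N(v, j) = (12 + j)/(2 + v) (N(v, j) = (j + 12)/(v + 2/(-1 + 2)) = (12 + j)/(v + 2/1) = (12 + j)/(v + 2*1) = (12 + j)/(v + 2) = (12 + j)/(2 + v))
G = -61/5 (G = 61/(-5) = 61*(-1/5) = -61/5 ≈ -12.200)
152*G + N(13, -1) = 152*(-61/5) + (12 - 1)/(2 + 13) = -9272/5 + 11/15 = -5561/3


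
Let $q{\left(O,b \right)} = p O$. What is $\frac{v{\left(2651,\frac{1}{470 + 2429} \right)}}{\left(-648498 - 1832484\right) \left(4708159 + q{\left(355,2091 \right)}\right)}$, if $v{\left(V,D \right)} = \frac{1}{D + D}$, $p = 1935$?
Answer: $- \frac{2899}{26770212584976} \approx -1.0829 \cdot 10^{-10}$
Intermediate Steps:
$q{\left(O,b \right)} = 1935 O$
$v{\left(V,D \right)} = \frac{1}{2 D}$
$\frac{v{\left(2651,\frac{1}{470 + 2429} \right)}}{\left(-648498 - 1832484\right) \left(4708159 + q{\left(355,2091 \right)}\right)} = \frac{\frac{1}{2} \frac{1}{\frac{1}{470 + 2429}}}{\left(-648498 - 1832484\right) \left(4708159 + 1935 \cdot 355\right)} = \frac{\frac{1}{2} \frac{1}{\frac{1}{2899}}}{\left(-2480982\right) \left(4708159 + 686925\right)} = \frac{\frac{1}{2} \frac{1}{\frac{1}{2899}}}{\left(-2480982\right) 5395084} = \frac{\frac{1}{2} \cdot 2899}{-13385106292488} = \frac{2899}{2} \left(- \frac{1}{13385106292488}\right) = - \frac{2899}{26770212584976}$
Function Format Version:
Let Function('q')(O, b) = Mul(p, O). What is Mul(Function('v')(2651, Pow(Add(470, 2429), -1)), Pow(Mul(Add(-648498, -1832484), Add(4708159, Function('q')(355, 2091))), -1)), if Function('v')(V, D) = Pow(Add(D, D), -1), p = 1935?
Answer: Rational(-2899, 26770212584976) ≈ -1.0829e-10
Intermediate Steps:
Function('q')(O, b) = Mul(1935, O)
Function('v')(V, D) = Mul(Rational(1, 2), Pow(D, -1)) (Function('v')(V, D) = Pow(Mul(2, D), -1) = Mul(Rational(1, 2), Pow(D, -1)))
Mul(Function('v')(2651, Pow(Add(470, 2429), -1)), Pow(Mul(Add(-648498, -1832484), Add(4708159, Function('q')(355, 2091))), -1)) = Mul(Mul(Rational(1, 2), Pow(Pow(Add(470, 2429), -1), -1)), Pow(Mul(Add(-648498, -1832484), Add(4708159, Mul(1935, 355))), -1)) = Mul(Mul(Rational(1, 2), Pow(Pow(2899, -1), -1)), Pow(Mul(-2480982, Add(4708159, 686925)), -1)) = Mul(Mul(Rational(1, 2), Pow(Rational(1, 2899), -1)), Pow(Mul(-2480982, 5395084), -1)) = Mul(Mul(Rational(1, 2), 2899), Pow(-13385106292488, -1)) = Mul(Rational(2899, 2), Rational(-1, 13385106292488)) = Rational(-2899, 26770212584976)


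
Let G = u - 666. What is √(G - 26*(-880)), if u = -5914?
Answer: 10*√163 ≈ 127.67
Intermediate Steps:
G = -6580 (G = -5914 - 666 = -6580)
√(G - 26*(-880)) = √(-6580 - 26*(-880)) = √(-6580 + 22880) = √16300 = 10*√163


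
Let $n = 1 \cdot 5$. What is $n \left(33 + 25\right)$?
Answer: $290$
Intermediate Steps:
$n = 5$
$n \left(33 + 25\right) = 5 \left(33 + 25\right) = 5 \cdot 58 = 290$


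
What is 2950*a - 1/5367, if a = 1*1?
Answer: 15832649/5367 ≈ 2950.0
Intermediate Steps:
a = 1
2950*a - 1/5367 = 2950*1 - 1/5367 = 2950 - 1*1/5367 = 2950 - 1/5367 = 15832649/5367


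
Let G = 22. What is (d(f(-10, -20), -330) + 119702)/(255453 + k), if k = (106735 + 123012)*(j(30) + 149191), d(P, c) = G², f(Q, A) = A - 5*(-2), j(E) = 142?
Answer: 60093/17154532102 ≈ 3.5030e-6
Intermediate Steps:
f(Q, A) = 10 + A (f(Q, A) = A + 10 = 10 + A)
d(P, c) = 484 (d(P, c) = 22² = 484)
k = 34308808751 (k = (106735 + 123012)*(142 + 149191) = 229747*149333 = 34308808751)
(d(f(-10, -20), -330) + 119702)/(255453 + k) = (484 + 119702)/(255453 + 34308808751) = 120186/34309064204 = 120186*(1/34309064204) = 60093/17154532102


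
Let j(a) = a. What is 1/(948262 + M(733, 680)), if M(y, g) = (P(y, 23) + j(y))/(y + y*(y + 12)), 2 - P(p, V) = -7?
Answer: 273409/259263365529 ≈ 1.0546e-6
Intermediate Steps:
P(p, V) = 9 (P(p, V) = 2 - 1*(-7) = 2 + 7 = 9)
M(y, g) = (9 + y)/(y + y*(12 + y)) (M(y, g) = (9 + y)/(y + y*(y + 12)) = (9 + y)/(y + y*(12 + y)))
1/(948262 + M(733, 680)) = 1/(948262 + (9 + 733)/(733*(13 + 733))) = 1/(948262 + (1/733)*742/746) = 1/(948262 + (1/733)*(1/746)*742) = 1/(948262 + 371/273409) = 1/(259263365529/273409) = 273409/259263365529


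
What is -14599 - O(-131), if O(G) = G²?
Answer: -31760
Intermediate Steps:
-14599 - O(-131) = -14599 - 1*(-131)² = -14599 - 1*17161 = -14599 - 17161 = -31760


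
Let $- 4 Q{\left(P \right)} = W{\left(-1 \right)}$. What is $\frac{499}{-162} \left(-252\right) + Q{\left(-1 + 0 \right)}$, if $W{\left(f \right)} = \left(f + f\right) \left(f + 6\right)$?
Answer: $\frac{14017}{18} \approx 778.72$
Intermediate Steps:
$W{\left(f \right)} = 2 f \left(6 + f\right)$
$Q{\left(P \right)} = \frac{5}{2}$ ($Q{\left(P \right)} = - \frac{2 \left(-1\right) \left(6 - 1\right)}{4} = - \frac{2 \left(-1\right) 5}{4} = \left(- \frac{1}{4}\right) \left(-10\right) = \frac{5}{2}$)
$\frac{499}{-162} \left(-252\right) + Q{\left(-1 + 0 \right)} = \frac{499}{-162} \left(-252\right) + \frac{5}{2} = 499 \left(- \frac{1}{162}\right) \left(-252\right) + \frac{5}{2} = \left(- \frac{499}{162}\right) \left(-252\right) + \frac{5}{2} = \frac{6986}{9} + \frac{5}{2} = \frac{14017}{18}$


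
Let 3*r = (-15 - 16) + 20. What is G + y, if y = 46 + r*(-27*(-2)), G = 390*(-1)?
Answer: -542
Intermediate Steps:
r = -11/3 (r = ((-15 - 16) + 20)/3 = (-31 + 20)/3 = (⅓)*(-11) = -11/3 ≈ -3.6667)
G = -390
y = -152 (y = 46 - (-99)*(-2) = 46 - 11/3*54 = 46 - 198 = -152)
G + y = -390 - 152 = -542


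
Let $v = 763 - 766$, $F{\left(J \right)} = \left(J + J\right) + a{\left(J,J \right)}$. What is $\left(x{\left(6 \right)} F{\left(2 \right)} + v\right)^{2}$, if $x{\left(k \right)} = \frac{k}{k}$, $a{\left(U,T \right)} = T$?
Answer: $9$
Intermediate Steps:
$x{\left(k \right)} = 1$
$F{\left(J \right)} = 3 J$ ($F{\left(J \right)} = \left(J + J\right) + J = 2 J + J = 3 J$)
$v = -3$
$\left(x{\left(6 \right)} F{\left(2 \right)} + v\right)^{2} = \left(1 \cdot 3 \cdot 2 - 3\right)^{2} = \left(1 \cdot 6 - 3\right)^{2} = \left(6 - 3\right)^{2} = 3^{2} = 9$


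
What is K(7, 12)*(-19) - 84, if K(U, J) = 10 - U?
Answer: -141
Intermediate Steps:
K(7, 12)*(-19) - 84 = (10 - 1*7)*(-19) - 84 = (10 - 7)*(-19) - 84 = 3*(-19) - 84 = -57 - 84 = -141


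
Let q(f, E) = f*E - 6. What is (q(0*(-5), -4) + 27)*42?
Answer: 882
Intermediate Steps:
q(f, E) = -6 + E*f (q(f, E) = E*f - 6 = -6 + E*f)
(q(0*(-5), -4) + 27)*42 = ((-6 - 0*(-5)) + 27)*42 = ((-6 - 4*0) + 27)*42 = ((-6 + 0) + 27)*42 = (-6 + 27)*42 = 21*42 = 882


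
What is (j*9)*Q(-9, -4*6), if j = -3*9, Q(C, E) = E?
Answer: 5832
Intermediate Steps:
j = -27
(j*9)*Q(-9, -4*6) = (-27*9)*(-4*6) = -243*(-24) = 5832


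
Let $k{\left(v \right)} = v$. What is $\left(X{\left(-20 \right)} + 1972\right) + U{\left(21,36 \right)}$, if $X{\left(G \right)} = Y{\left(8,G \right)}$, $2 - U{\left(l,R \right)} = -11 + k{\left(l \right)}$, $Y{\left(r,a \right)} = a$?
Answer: $1944$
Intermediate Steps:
$U{\left(l,R \right)} = 13 - l$ ($U{\left(l,R \right)} = 2 - \left(-11 + l\right) = 13 - l$)
$X{\left(G \right)} = G$
$\left(X{\left(-20 \right)} + 1972\right) + U{\left(21,36 \right)} = \left(-20 + 1972\right) + \left(13 - 21\right) = 1952 + \left(13 - 21\right) = 1952 - 8 = 1944$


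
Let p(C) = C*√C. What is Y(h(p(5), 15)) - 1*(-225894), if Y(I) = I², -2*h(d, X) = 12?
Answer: 225930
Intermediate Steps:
p(C) = C^(3/2)
h(d, X) = -6 (h(d, X) = -½*12 = -6)
Y(h(p(5), 15)) - 1*(-225894) = (-6)² - 1*(-225894) = 36 + 225894 = 225930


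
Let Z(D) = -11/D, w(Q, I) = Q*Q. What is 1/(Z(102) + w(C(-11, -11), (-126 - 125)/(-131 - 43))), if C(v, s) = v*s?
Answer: 102/1493371 ≈ 6.8302e-5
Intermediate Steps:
C(v, s) = s*v
w(Q, I) = Q**2
1/(Z(102) + w(C(-11, -11), (-126 - 125)/(-131 - 43))) = 1/(-11/102 + (-11*(-11))**2) = 1/(-11*1/102 + 121**2) = 1/(-11/102 + 14641) = 1/(1493371/102) = 102/1493371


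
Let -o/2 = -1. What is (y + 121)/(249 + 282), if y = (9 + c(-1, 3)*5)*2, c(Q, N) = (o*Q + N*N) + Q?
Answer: 199/531 ≈ 0.37476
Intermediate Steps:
o = 2 (o = -2*(-1) = 2)
c(Q, N) = N**2 + 3*Q (c(Q, N) = (2*Q + N*N) + Q = (2*Q + N**2) + Q = (N**2 + 2*Q) + Q = N**2 + 3*Q)
y = 78 (y = (9 + (3**2 + 3*(-1))*5)*2 = (9 + (9 - 3)*5)*2 = (9 + 6*5)*2 = (9 + 30)*2 = 39*2 = 78)
(y + 121)/(249 + 282) = (78 + 121)/(249 + 282) = 199/531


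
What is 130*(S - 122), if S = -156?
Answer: -36140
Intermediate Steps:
130*(S - 122) = 130*(-156 - 122) = 130*(-278) = -36140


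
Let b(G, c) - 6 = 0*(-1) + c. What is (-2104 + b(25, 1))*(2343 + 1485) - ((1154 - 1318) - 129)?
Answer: -8027023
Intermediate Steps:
b(G, c) = 6 + c (b(G, c) = 6 + (0*(-1) + c) = 6 + (0 + c) = 6 + c)
(-2104 + b(25, 1))*(2343 + 1485) - ((1154 - 1318) - 129) = (-2104 + (6 + 1))*(2343 + 1485) - ((1154 - 1318) - 129) = (-2104 + 7)*3828 - (-164 - 129) = -2097*3828 - 1*(-293) = -8027316 + 293 = -8027023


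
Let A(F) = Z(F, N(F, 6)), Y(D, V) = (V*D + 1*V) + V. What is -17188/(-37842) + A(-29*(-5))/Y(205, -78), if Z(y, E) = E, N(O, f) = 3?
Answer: 15411329/33944274 ≈ 0.45402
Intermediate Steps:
Y(D, V) = 2*V + D*V (Y(D, V) = (D*V + V) + V = (V + D*V) + V = 2*V + D*V)
A(F) = 3
-17188/(-37842) + A(-29*(-5))/Y(205, -78) = -17188/(-37842) + 3/((-78*(2 + 205))) = -17188*(-1/37842) + 3/((-78*207)) = 8594/18921 + 3/(-16146) = 8594/18921 + 3*(-1/16146) = 8594/18921 - 1/5382 = 15411329/33944274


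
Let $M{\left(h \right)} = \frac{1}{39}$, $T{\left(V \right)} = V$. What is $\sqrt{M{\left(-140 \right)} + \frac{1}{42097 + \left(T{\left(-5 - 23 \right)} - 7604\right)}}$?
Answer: $\frac{2 \sqrt{11594508510}}{1344135} \approx 0.16022$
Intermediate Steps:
$M{\left(h \right)} = \frac{1}{39}$
$\sqrt{M{\left(-140 \right)} + \frac{1}{42097 + \left(T{\left(-5 - 23 \right)} - 7604\right)}} = \sqrt{\frac{1}{39} + \frac{1}{42097 - 7632}} = \sqrt{\frac{1}{39} + \frac{1}{34465}} = \sqrt{\frac{34504}{1344135}} = \frac{2 \sqrt{11594508510}}{1344135}$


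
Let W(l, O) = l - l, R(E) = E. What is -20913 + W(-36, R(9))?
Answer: -20913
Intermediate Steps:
W(l, O) = 0
-20913 + W(-36, R(9)) = -20913 + 0 = -20913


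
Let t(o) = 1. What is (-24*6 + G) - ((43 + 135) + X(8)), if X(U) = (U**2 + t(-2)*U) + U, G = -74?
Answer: -476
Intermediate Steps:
X(U) = U**2 + 2*U (X(U) = (U**2 + 1*U) + U = (U**2 + U) + U = (U + U**2) + U = U**2 + 2*U)
(-24*6 + G) - ((43 + 135) + X(8)) = (-24*6 - 74) - ((43 + 135) + 8*(2 + 8)) = (-12*12 - 74) - (178 + 8*10) = (-144 - 74) - (178 + 80) = -218 - 1*258 = -218 - 258 = -476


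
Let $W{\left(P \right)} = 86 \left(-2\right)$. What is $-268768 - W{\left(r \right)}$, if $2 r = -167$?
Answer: $-268596$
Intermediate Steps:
$r = - \frac{167}{2}$ ($r = \frac{1}{2} \left(-167\right) = - \frac{167}{2} \approx -83.5$)
$W{\left(P \right)} = -172$
$-268768 - W{\left(r \right)} = -268768 - -172 = -268768 + 172 = -268596$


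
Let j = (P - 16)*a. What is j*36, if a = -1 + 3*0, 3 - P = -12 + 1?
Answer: 72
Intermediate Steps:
P = 14 (P = 3 - (-12 + 1) = 3 - 1*(-11) = 3 + 11 = 14)
a = -1 (a = -1 + 0 = -1)
j = 2 (j = (14 - 16)*(-1) = -2*(-1) = 2)
j*36 = 2*36 = 72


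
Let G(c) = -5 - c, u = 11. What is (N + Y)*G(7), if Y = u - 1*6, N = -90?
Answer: 1020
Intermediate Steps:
Y = 5 (Y = 11 - 1*6 = 11 - 6 = 5)
(N + Y)*G(7) = (-90 + 5)*(-5 - 1*7) = -85*(-5 - 7) = -85*(-12) = 1020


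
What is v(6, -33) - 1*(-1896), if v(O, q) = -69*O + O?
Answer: 1488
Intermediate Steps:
v(O, q) = -68*O
v(6, -33) - 1*(-1896) = -68*6 - 1*(-1896) = -408 + 1896 = 1488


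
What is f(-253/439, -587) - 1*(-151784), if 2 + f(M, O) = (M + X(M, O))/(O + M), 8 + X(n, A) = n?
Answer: 19575781895/128973 ≈ 1.5178e+5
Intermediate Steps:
X(n, A) = -8 + n
f(M, O) = -2 + (-8 + 2*M)/(M + O) (f(M, O) = -2 + (M + (-8 + M))/(O + M) = -2 + (-8 + 2*M)/(M + O))
f(-253/439, -587) - 1*(-151784) = 2*(-4 - 1*(-587))/(-253/439 - 587) - 1*(-151784) = 2*(-4 + 587)/(-253*1/439 - 587) + 151784 = 2*583/(-253/439 - 587) + 151784 = 2*583/(-257946/439) + 151784 = 2*(-439/257946)*583 + 151784 = -255937/128973 + 151784 = 19575781895/128973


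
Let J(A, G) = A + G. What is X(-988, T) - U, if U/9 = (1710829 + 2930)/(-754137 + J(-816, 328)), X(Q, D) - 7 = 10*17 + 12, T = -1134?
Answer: 158047956/754625 ≈ 209.44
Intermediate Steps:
X(Q, D) = 189 (X(Q, D) = 7 + (10*17 + 12) = 7 + (170 + 12) = 7 + 182 = 189)
U = -15423831/754625 (U = 9*((1710829 + 2930)/(-754137 + (-816 + 328))) = 9*(1713759/(-754137 - 488)) = 9*(1713759/(-754625)) = 9*(1713759*(-1/754625)) = 9*(-1713759/754625) = -15423831/754625 ≈ -20.439)
X(-988, T) - U = 189 - 1*(-15423831/754625) = 189 + 15423831/754625 = 158047956/754625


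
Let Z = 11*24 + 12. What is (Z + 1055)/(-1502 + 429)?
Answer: -1331/1073 ≈ -1.2404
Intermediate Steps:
Z = 276 (Z = 264 + 12 = 276)
(Z + 1055)/(-1502 + 429) = (276 + 1055)/(-1502 + 429) = 1331/(-1073) = 1331*(-1/1073) = -1331/1073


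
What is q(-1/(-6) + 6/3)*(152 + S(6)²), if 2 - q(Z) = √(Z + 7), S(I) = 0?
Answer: 304 - 76*√330/3 ≈ -156.20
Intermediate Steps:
q(Z) = 2 - √(7 + Z) (q(Z) = 2 - √(Z + 7) = 2 - √(7 + Z))
q(-1/(-6) + 6/3)*(152 + S(6)²) = (2 - √(7 + (-1/(-6) + 6/3)))*(152 + 0²) = (2 - √(7 + (-1*(-⅙) + 6*(⅓))))*(152 + 0) = (2 - √(7 + (⅙ + 2)))*152 = (2 - √(7 + 13/6))*152 = (2 - √(55/6))*152 = (2 - √330/6)*152 = 304 - 76*√330/3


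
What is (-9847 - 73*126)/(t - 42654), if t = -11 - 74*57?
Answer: 19045/46883 ≈ 0.40622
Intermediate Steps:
t = -4229 (t = -11 - 4218 = -4229)
(-9847 - 73*126)/(t - 42654) = (-9847 - 73*126)/(-4229 - 42654) = (-9847 - 9198)/(-46883) = -19045*(-1/46883) = 19045/46883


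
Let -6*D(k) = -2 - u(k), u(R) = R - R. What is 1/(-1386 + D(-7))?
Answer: -3/4157 ≈ -0.00072167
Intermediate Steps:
u(R) = 0
D(k) = 1/3 (D(k) = -(-2 - 1*0)/6 = -(-2 + 0)/6 = -1/6*(-2) = 1/3)
1/(-1386 + D(-7)) = 1/(-1386 + 1/3) = 1/(-4157/3) = -3/4157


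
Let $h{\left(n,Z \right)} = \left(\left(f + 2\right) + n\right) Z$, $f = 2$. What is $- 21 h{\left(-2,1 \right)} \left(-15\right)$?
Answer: $630$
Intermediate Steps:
$h{\left(n,Z \right)} = Z \left(4 + n\right)$ ($h{\left(n,Z \right)} = \left(\left(2 + 2\right) + n\right) Z = \left(4 + n\right) Z = Z \left(4 + n\right)$)
$- 21 h{\left(-2,1 \right)} \left(-15\right) = - 21 \cdot 1 \left(4 - 2\right) \left(-15\right) = - 21 \cdot 1 \cdot 2 \left(-15\right) = \left(-21\right) 2 \left(-15\right) = \left(-42\right) \left(-15\right) = 630$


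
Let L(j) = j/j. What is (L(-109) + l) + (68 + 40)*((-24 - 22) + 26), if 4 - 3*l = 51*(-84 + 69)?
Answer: -5708/3 ≈ -1902.7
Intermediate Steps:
L(j) = 1
l = 769/3 (l = 4/3 - 17*(-84 + 69) = 4/3 - 17*(-15) = 4/3 - 1/3*(-765) = 4/3 + 255 = 769/3 ≈ 256.33)
(L(-109) + l) + (68 + 40)*((-24 - 22) + 26) = (1 + 769/3) + (68 + 40)*((-24 - 22) + 26) = 772/3 + 108*(-46 + 26) = 772/3 + 108*(-20) = 772/3 - 2160 = -5708/3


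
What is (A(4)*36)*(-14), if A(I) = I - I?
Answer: 0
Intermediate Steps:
A(I) = 0
(A(4)*36)*(-14) = (0*36)*(-14) = 0*(-14) = 0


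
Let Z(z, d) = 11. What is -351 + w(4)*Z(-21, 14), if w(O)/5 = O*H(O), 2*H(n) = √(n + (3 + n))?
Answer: -351 + 110*√11 ≈ 13.829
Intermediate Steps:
H(n) = √(3 + 2*n)/2 (H(n) = √(n + (3 + n))/2 = √(3 + 2*n)/2)
w(O) = 5*O*√(3 + 2*O)/2 (w(O) = 5*(O*(√(3 + 2*O)/2)) = 5*(O*√(3 + 2*O)/2) = 5*O*√(3 + 2*O)/2)
-351 + w(4)*Z(-21, 14) = -351 + ((5/2)*4*√(3 + 2*4))*11 = -351 + ((5/2)*4*√(3 + 8))*11 = -351 + ((5/2)*4*√11)*11 = -351 + (10*√11)*11 = -351 + 110*√11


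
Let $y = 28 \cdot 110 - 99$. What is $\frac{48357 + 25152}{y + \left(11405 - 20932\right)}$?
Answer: $- \frac{24503}{2182} \approx -11.23$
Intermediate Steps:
$y = 2981$ ($y = 3080 - 99 = 2981$)
$\frac{48357 + 25152}{y + \left(11405 - 20932\right)} = \frac{48357 + 25152}{2981 + \left(11405 - 20932\right)} = \frac{73509}{2981 + \left(11405 - 20932\right)} = \frac{73509}{2981 - 9527} = \frac{73509}{-6546} = 73509 \left(- \frac{1}{6546}\right) = - \frac{24503}{2182}$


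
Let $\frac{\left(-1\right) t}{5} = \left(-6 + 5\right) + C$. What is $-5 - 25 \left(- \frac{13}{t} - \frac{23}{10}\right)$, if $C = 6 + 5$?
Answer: $46$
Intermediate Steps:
$C = 11$
$t = -50$ ($t = - 5 \left(\left(-6 + 5\right) + 11\right) = - 5 \left(-1 + 11\right) = \left(-5\right) 10 = -50$)
$-5 - 25 \left(- \frac{13}{t} - \frac{23}{10}\right) = -5 - 25 \left(- \frac{13}{-50} - \frac{23}{10}\right) = -5 - 25 \left(\left(-13\right) \left(- \frac{1}{50}\right) - \frac{23}{10}\right) = -5 - 25 \left(\frac{13}{50} - \frac{23}{10}\right) = -5 - -51 = -5 + 51 = 46$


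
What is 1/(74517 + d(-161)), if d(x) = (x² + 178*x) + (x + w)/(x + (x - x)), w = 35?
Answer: 23/1650958 ≈ 1.3931e-5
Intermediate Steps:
d(x) = x² + 178*x + (35 + x)/x (d(x) = (x² + 178*x) + (x + 35)/(x + (x - x)) = (x² + 178*x) + (35 + x)/(x + 0) = (x² + 178*x) + (35 + x)/x = x² + 178*x + (35 + x)/x)
1/(74517 + d(-161)) = 1/(74517 + (1 + (-161)² + 35/(-161) + 178*(-161))) = 1/(74517 + (1 + 25921 + 35*(-1/161) - 28658)) = 1/(74517 + (1 + 25921 - 5/23 - 28658)) = 1/(74517 - 62933/23) = 1/(1650958/23) = 23/1650958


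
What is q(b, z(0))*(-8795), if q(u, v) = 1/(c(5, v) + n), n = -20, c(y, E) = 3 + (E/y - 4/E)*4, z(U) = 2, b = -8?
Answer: 43975/117 ≈ 375.85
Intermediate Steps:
c(y, E) = 3 - 16/E + 4*E/y (c(y, E) = 3 + (-4/E + E/y)*4 = 3 + (-16/E + 4*E/y) = 3 - 16/E + 4*E/y)
q(u, v) = 1/(-17 - 16/v + 4*v/5) (q(u, v) = 1/((3 - 16/v + 4*v/5) - 20) = 1/(-17 - 16/v + 4*v/5))
q(b, z(0))*(-8795) = -5*2/(80 - 1*2*(-85 + 4*2))*(-8795) = -5*2/(80 - 1*2*(-85 + 8))*(-8795) = -5*2/(80 - 1*2*(-77))*(-8795) = -5*2/(80 + 154)*(-8795) = -5*2/234*(-8795) = -5*2*1/234*(-8795) = -5/117*(-8795) = 43975/117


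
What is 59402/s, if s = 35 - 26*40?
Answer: -59402/1005 ≈ -59.106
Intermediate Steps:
s = -1005 (s = 35 - 1040 = -1005)
59402/s = 59402/(-1005) = 59402*(-1/1005) = -59402/1005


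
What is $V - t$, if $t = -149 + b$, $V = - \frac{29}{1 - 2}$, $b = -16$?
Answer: $194$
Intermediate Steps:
$V = 29$ ($V = - \frac{29}{-1} = \left(-29\right) \left(-1\right) = 29$)
$t = -165$ ($t = -149 - 16 = -165$)
$V - t = 29 - -165 = 29 + 165 = 194$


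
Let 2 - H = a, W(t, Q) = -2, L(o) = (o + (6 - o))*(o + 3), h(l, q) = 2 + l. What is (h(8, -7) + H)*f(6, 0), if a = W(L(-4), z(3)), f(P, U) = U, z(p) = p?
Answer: 0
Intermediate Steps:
L(o) = 18 + 6*o (L(o) = 6*(3 + o) = 18 + 6*o)
a = -2
H = 4 (H = 2 - 1*(-2) = 2 + 2 = 4)
(h(8, -7) + H)*f(6, 0) = ((2 + 8) + 4)*0 = (10 + 4)*0 = 14*0 = 0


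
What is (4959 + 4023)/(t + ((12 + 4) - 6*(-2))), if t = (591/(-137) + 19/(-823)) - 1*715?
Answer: -1012729482/77948933 ≈ -12.992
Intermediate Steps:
t = -81105961/112751 (t = (591*(-1/137) + 19*(-1/823)) - 715 = (-591/137 - 19/823) - 715 = -488996/112751 - 715 = -81105961/112751 ≈ -719.34)
(4959 + 4023)/(t + ((12 + 4) - 6*(-2))) = (4959 + 4023)/(-81105961/112751 + ((12 + 4) - 6*(-2))) = 8982/(-81105961/112751 + (16 + 12)) = 8982/(-81105961/112751 + 28) = 8982/(-77948933/112751) = 8982*(-112751/77948933) = -1012729482/77948933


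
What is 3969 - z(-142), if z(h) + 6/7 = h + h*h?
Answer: -112365/7 ≈ -16052.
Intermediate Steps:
z(h) = -6/7 + h + h**2 (z(h) = -6/7 + (h + h*h) = -6/7 + (h + h**2) = -6/7 + h + h**2)
3969 - z(-142) = 3969 - (-6/7 - 142 + (-142)**2) = 3969 - (-6/7 - 142 + 20164) = 3969 - 1*140148/7 = 3969 - 140148/7 = -112365/7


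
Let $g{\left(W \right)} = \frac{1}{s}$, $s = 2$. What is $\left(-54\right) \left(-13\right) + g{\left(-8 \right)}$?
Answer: $\frac{1405}{2} \approx 702.5$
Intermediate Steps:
$g{\left(W \right)} = \frac{1}{2}$
$\left(-54\right) \left(-13\right) + g{\left(-8 \right)} = \left(-54\right) \left(-13\right) + \frac{1}{2} = 702 + \frac{1}{2} = \frac{1405}{2}$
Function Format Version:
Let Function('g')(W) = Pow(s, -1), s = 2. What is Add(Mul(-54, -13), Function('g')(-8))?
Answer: Rational(1405, 2) ≈ 702.50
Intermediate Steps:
Function('g')(W) = Rational(1, 2) (Function('g')(W) = Pow(2, -1) = Rational(1, 2))
Add(Mul(-54, -13), Function('g')(-8)) = Add(Mul(-54, -13), Rational(1, 2)) = Add(702, Rational(1, 2)) = Rational(1405, 2)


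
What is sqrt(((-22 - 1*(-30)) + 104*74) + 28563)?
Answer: sqrt(36267) ≈ 190.44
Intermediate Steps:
sqrt(((-22 - 1*(-30)) + 104*74) + 28563) = sqrt(((-22 + 30) + 7696) + 28563) = sqrt((8 + 7696) + 28563) = sqrt(7704 + 28563) = sqrt(36267)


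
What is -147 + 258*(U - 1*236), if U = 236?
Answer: -147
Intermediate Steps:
-147 + 258*(U - 1*236) = -147 + 258*(236 - 1*236) = -147 + 258*(236 - 236) = -147 + 258*0 = -147 + 0 = -147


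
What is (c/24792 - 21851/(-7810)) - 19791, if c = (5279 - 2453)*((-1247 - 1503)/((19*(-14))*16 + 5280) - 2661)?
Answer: -165985762127113/8261355520 ≈ -20092.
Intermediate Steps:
c = -1927059291/256 (c = 2826*(-2750/(-266*16 + 5280) - 2661) = 2826*(-2750/(-4256 + 5280) - 2661) = 2826*(-2750/1024 - 2661) = 2826*(-2750*1/1024 - 2661) = 2826*(-1375/512 - 2661) = 2826*(-1363807/512) = -1927059291/256 ≈ -7.5276e+6)
(c/24792 - 21851/(-7810)) - 19791 = (-1927059291/256/24792 - 21851/(-7810)) - 19791 = (-1927059291/256*1/24792 - 21851*(-1/7810)) - 19791 = (-642353097/2115584 + 21851/7810) - 19791 = -2485275030793/8261355520 - 19791 = -165985762127113/8261355520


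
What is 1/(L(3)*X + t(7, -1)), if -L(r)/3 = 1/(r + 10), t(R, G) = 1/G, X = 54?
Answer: -13/175 ≈ -0.074286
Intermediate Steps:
L(r) = -3/(10 + r) (L(r) = -3/(r + 10) = -3/(10 + r))
1/(L(3)*X + t(7, -1)) = 1/(-3/(10 + 3)*54 + 1/(-1)) = 1/(-3/13*54 - 1) = 1/(-162/13 - 1) = 1/(-175/13) = -13/175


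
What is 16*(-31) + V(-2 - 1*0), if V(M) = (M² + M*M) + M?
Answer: -490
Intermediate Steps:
V(M) = M + 2*M² (V(M) = (M² + M²) + M = 2*M² + M = M + 2*M²)
16*(-31) + V(-2 - 1*0) = 16*(-31) + (-2 - 1*0)*(1 + 2*(-2 - 1*0)) = -496 + (-2 + 0)*(1 + 2*(-2 + 0)) = -496 - 2*(1 + 2*(-2)) = -496 - 2*(1 - 4) = -496 - 2*(-3) = -496 + 6 = -490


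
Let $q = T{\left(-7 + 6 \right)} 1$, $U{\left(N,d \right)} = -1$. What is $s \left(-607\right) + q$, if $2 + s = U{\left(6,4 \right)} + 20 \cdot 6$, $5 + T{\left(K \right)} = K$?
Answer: $-71025$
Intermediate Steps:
$T{\left(K \right)} = -5 + K$
$s = 117$ ($s = -2 + \left(-1 + 20 \cdot 6\right) = -2 + \left(-1 + 120\right) = -2 + 119 = 117$)
$q = -6$ ($q = \left(-5 + \left(-7 + 6\right)\right) 1 = \left(-5 - 1\right) 1 = \left(-6\right) 1 = -6$)
$s \left(-607\right) + q = 117 \left(-607\right) - 6 = -71019 - 6 = -71025$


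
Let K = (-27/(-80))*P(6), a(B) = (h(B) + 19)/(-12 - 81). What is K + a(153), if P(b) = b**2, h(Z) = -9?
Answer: 22399/1860 ≈ 12.042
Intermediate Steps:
a(B) = -10/93 (a(B) = (-9 + 19)/(-12 - 81) = 10/(-93) = 10*(-1/93) = -10/93)
K = 243/20 (K = -27/(-80)*6**2 = -27*(-1/80)*36 = (27/80)*36 = 243/20 ≈ 12.150)
K + a(153) = 243/20 - 10/93 = 22399/1860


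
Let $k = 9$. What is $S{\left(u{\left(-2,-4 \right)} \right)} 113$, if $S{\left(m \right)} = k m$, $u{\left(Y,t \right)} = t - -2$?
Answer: $-2034$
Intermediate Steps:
$u{\left(Y,t \right)} = 2 + t$ ($u{\left(Y,t \right)} = t + 2 = 2 + t$)
$S{\left(m \right)} = 9 m$
$S{\left(u{\left(-2,-4 \right)} \right)} 113 = 9 \left(2 - 4\right) 113 = 9 \left(-2\right) 113 = \left(-18\right) 113 = -2034$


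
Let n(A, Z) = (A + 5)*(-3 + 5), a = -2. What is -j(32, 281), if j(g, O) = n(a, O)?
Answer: -6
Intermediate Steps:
n(A, Z) = 10 + 2*A (n(A, Z) = (5 + A)*2 = 10 + 2*A)
j(g, O) = 6 (j(g, O) = 10 + 2*(-2) = 10 - 4 = 6)
-j(32, 281) = -1*6 = -6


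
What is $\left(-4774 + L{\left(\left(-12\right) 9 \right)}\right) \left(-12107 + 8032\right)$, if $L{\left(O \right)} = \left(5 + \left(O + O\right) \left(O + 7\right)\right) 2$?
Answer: $-158387100$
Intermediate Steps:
$L{\left(O \right)} = 10 + 4 O \left(7 + O\right)$ ($L{\left(O \right)} = \left(5 + 2 O \left(7 + O\right)\right) 2 = 10 + 4 O \left(7 + O\right)$)
$\left(-4774 + L{\left(\left(-12\right) 9 \right)}\right) \left(-12107 + 8032\right) = \left(-4774 + \left(10 + 4 \left(\left(-12\right) 9\right)^{2} + 28 \left(\left(-12\right) 9\right)\right)\right) \left(-12107 + 8032\right) = \left(-4774 + \left(10 + 4 \left(-108\right)^{2} + 28 \left(-108\right)\right)\right) \left(-4075\right) = \left(-4774 + \left(10 + 4 \cdot 11664 - 3024\right)\right) \left(-4075\right) = \left(-4774 + \left(10 + 46656 - 3024\right)\right) \left(-4075\right) = \left(-4774 + 43642\right) \left(-4075\right) = 38868 \left(-4075\right) = -158387100$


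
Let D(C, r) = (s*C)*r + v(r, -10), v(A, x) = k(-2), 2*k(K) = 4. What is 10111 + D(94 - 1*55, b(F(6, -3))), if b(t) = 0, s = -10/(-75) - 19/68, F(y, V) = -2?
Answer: 10113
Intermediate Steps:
k(K) = 2 (k(K) = (½)*4 = 2)
v(A, x) = 2
s = -149/1020 (s = -10*(-1/75) - 19*1/68 = 2/15 - 19/68 = -149/1020 ≈ -0.14608)
D(C, r) = 2 - 149*C*r/1020 (D(C, r) = (-149*C/1020)*r + 2 = -149*C*r/1020 + 2 = 2 - 149*C*r/1020)
10111 + D(94 - 1*55, b(F(6, -3))) = 10111 + (2 - 149/1020*(94 - 1*55)*0) = 10111 + (2 - 149/1020*(94 - 55)*0) = 10111 + (2 - 149/1020*39*0) = 10111 + (2 + 0) = 10111 + 2 = 10113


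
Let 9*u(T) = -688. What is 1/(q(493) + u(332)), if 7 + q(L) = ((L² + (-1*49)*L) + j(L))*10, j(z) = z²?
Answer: 9/41573939 ≈ 2.1648e-7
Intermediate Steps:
u(T) = -688/9 (u(T) = (⅑)*(-688) = -688/9)
q(L) = -7 - 490*L + 20*L² (q(L) = -7 + ((L² + (-1*49)*L) + L²)*10 = -7 + ((L² - 49*L) + L²)*10 = -7 + (-49*L + 2*L²)*10 = -7 + (-490*L + 20*L²) = -7 - 490*L + 20*L²)
1/(q(493) + u(332)) = 1/((-7 - 490*493 + 20*493²) - 688/9) = 1/((-7 - 241570 + 20*243049) - 688/9) = 1/((-7 - 241570 + 4860980) - 688/9) = 1/(4619403 - 688/9) = 1/(41573939/9) = 9/41573939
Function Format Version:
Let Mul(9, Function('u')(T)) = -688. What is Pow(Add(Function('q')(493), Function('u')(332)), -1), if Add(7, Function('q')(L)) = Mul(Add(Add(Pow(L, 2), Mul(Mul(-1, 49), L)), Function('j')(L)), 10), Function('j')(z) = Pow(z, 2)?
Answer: Rational(9, 41573939) ≈ 2.1648e-7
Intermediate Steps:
Function('u')(T) = Rational(-688, 9) (Function('u')(T) = Mul(Rational(1, 9), -688) = Rational(-688, 9))
Function('q')(L) = Add(-7, Mul(-490, L), Mul(20, Pow(L, 2))) (Function('q')(L) = Add(-7, Mul(Add(Add(Pow(L, 2), Mul(Mul(-1, 49), L)), Pow(L, 2)), 10)) = Add(-7, Mul(Add(Add(Pow(L, 2), Mul(-49, L)), Pow(L, 2)), 10)) = Add(-7, Mul(Add(Mul(-49, L), Mul(2, Pow(L, 2))), 10)) = Add(-7, Add(Mul(-490, L), Mul(20, Pow(L, 2)))) = Add(-7, Mul(-490, L), Mul(20, Pow(L, 2))))
Pow(Add(Function('q')(493), Function('u')(332)), -1) = Pow(Add(Add(-7, Mul(-490, 493), Mul(20, Pow(493, 2))), Rational(-688, 9)), -1) = Pow(Add(Add(-7, -241570, Mul(20, 243049)), Rational(-688, 9)), -1) = Pow(Add(Add(-7, -241570, 4860980), Rational(-688, 9)), -1) = Pow(Add(4619403, Rational(-688, 9)), -1) = Pow(Rational(41573939, 9), -1) = Rational(9, 41573939)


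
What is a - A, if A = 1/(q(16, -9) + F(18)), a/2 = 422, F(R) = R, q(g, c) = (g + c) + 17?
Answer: 35447/42 ≈ 843.98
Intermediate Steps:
q(g, c) = 17 + c + g (q(g, c) = (c + g) + 17 = 17 + c + g)
a = 844 (a = 2*422 = 844)
A = 1/42 (A = 1/((17 - 9 + 16) + 18) = 1/(24 + 18) = 1/42 ≈ 0.023810)
a - A = 844 - 1*1/42 = 844 - 1/42 = 35447/42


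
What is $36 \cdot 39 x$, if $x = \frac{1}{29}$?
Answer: $\frac{1404}{29} \approx 48.414$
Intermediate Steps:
$x = \frac{1}{29} \approx 0.034483$
$36 \cdot 39 x = 36 \cdot 39 \cdot \frac{1}{29} = 1404 \cdot \frac{1}{29} = \frac{1404}{29}$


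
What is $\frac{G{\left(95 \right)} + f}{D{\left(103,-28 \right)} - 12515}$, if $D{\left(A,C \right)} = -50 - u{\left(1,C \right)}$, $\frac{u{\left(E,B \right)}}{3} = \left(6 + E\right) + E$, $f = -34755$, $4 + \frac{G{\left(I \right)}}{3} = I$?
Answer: $\frac{34482}{12589} \approx 2.7391$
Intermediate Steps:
$G{\left(I \right)} = -12 + 3 I$
$u{\left(E,B \right)} = 18 + 6 E$ ($u{\left(E,B \right)} = 3 \left(\left(6 + E\right) + E\right) = 3 \left(6 + 2 E\right) = 18 + 6 E$)
$D{\left(A,C \right)} = -74$ ($D{\left(A,C \right)} = -50 - \left(18 + 6 \cdot 1\right) = -50 - \left(18 + 6\right) = -50 - 24 = -74$)
$\frac{G{\left(95 \right)} + f}{D{\left(103,-28 \right)} - 12515} = \frac{\left(-12 + 3 \cdot 95\right) - 34755}{-74 - 12515} = \frac{\left(-12 + 285\right) - 34755}{-74 - 12515} = \frac{273 - 34755}{-12589} = \left(-34482\right) \left(- \frac{1}{12589}\right) = \frac{34482}{12589}$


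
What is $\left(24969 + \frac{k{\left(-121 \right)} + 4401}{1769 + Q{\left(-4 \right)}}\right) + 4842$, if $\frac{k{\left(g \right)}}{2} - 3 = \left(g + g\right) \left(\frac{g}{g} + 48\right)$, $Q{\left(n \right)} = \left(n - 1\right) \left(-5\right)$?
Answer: $\frac{53461625}{1794} \approx 29800.0$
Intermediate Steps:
$Q{\left(n \right)} = 5 - 5 n$ ($Q{\left(n \right)} = \left(-1 + n\right) \left(-5\right) = 5 - 5 n$)
$k{\left(g \right)} = 6 + 196 g$ ($k{\left(g \right)} = 6 + 2 \left(g + g\right) \left(\frac{g}{g} + 48\right) = 6 + 2 \cdot 2 g \left(1 + 48\right) = 6 + 2 \cdot 2 g 49 = 6 + 2 \cdot 98 g = 6 + 196 g$)
$\left(24969 + \frac{k{\left(-121 \right)} + 4401}{1769 + Q{\left(-4 \right)}}\right) + 4842 = \left(24969 + \frac{\left(6 + 196 \left(-121\right)\right) + 4401}{1769 + \left(5 - -20\right)}\right) + 4842 = \left(24969 + \frac{\left(6 - 23716\right) + 4401}{1769 + \left(5 + 20\right)}\right) + 4842 = \left(24969 + \frac{-23710 + 4401}{1769 + 25}\right) + 4842 = \left(24969 - \frac{19309}{1794}\right) + 4842 = \frac{44775077}{1794} + 4842 = \frac{53461625}{1794}$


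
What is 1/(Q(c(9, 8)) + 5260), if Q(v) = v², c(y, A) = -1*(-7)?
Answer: 1/5309 ≈ 0.00018836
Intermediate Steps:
c(y, A) = 7
1/(Q(c(9, 8)) + 5260) = 1/(7² + 5260) = 1/(49 + 5260) = 1/5309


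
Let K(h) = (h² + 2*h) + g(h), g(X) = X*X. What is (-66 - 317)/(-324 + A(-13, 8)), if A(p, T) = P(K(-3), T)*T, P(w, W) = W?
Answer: 383/260 ≈ 1.4731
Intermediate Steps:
g(X) = X²
K(h) = 2*h + 2*h² (K(h) = (h² + 2*h) + h² = 2*h + 2*h²)
A(p, T) = T² (A(p, T) = T*T = T²)
(-66 - 317)/(-324 + A(-13, 8)) = (-66 - 317)/(-324 + 8²) = -383/(-324 + 64) = -383/(-260) = -383*(-1/260) = 383/260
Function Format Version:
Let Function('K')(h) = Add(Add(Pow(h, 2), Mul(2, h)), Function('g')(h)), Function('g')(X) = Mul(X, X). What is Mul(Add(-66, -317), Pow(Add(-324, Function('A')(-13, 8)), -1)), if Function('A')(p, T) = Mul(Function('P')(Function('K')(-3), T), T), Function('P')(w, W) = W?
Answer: Rational(383, 260) ≈ 1.4731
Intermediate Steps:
Function('g')(X) = Pow(X, 2)
Function('K')(h) = Add(Mul(2, h), Mul(2, Pow(h, 2))) (Function('K')(h) = Add(Add(Pow(h, 2), Mul(2, h)), Pow(h, 2)) = Add(Mul(2, h), Mul(2, Pow(h, 2))))
Function('A')(p, T) = Pow(T, 2) (Function('A')(p, T) = Mul(T, T) = Pow(T, 2))
Mul(Add(-66, -317), Pow(Add(-324, Function('A')(-13, 8)), -1)) = Mul(Add(-66, -317), Pow(Add(-324, Pow(8, 2)), -1)) = Mul(-383, Pow(Add(-324, 64), -1)) = Mul(-383, Pow(-260, -1)) = Mul(-383, Rational(-1, 260)) = Rational(383, 260)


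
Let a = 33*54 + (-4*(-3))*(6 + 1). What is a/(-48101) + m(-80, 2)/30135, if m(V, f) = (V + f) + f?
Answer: -59887586/1449523635 ≈ -0.041315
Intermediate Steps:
m(V, f) = V + 2*f
a = 1866 (a = 1782 + 12*7 = 1782 + 84 = 1866)
a/(-48101) + m(-80, 2)/30135 = 1866/(-48101) + (-80 + 2*2)/30135 = 1866*(-1/48101) + (-80 + 4)*(1/30135) = -1866/48101 - 76*1/30135 = -1866/48101 - 76/30135 = -59887586/1449523635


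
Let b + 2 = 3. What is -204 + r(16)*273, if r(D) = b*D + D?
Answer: 8532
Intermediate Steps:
b = 1 (b = -2 + 3 = 1)
r(D) = 2*D (r(D) = 1*D + D = D + D = 2*D)
-204 + r(16)*273 = -204 + (2*16)*273 = -204 + 32*273 = -204 + 8736 = 8532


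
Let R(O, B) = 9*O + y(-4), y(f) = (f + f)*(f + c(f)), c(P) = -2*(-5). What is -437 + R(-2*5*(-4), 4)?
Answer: -125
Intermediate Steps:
c(P) = 10
y(f) = 2*f*(10 + f) (y(f) = (f + f)*(f + 10) = (2*f)*(10 + f) = 2*f*(10 + f))
R(O, B) = -48 + 9*O (R(O, B) = 9*O + 2*(-4)*(10 - 4) = 9*O + 2*(-4)*6 = 9*O - 48 = -48 + 9*O)
-437 + R(-2*5*(-4), 4) = -437 + (-48 + 9*(-2*5*(-4))) = -437 + (-48 + 9*(-10*(-4))) = -437 + (-48 + 9*40) = -437 + (-48 + 360) = -437 + 312 = -125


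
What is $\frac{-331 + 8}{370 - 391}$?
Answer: $\frac{323}{21} \approx 15.381$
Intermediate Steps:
$\frac{-331 + 8}{370 - 391} = - \frac{323}{-21} = \left(-323\right) \left(- \frac{1}{21}\right) = \frac{323}{21}$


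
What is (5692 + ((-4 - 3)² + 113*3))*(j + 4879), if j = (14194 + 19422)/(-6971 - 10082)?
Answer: 505661263680/17053 ≈ 2.9652e+7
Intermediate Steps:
j = -33616/17053 (j = 33616/(-17053) = 33616*(-1/17053) = -33616/17053 ≈ -1.9713)
(5692 + ((-4 - 3)² + 113*3))*(j + 4879) = (5692 + ((-4 - 3)² + 113*3))*(-33616/17053 + 4879) = (5692 + ((-7)² + 339))*(83167971/17053) = (5692 + (49 + 339))*(83167971/17053) = (5692 + 388)*(83167971/17053) = 6080*(83167971/17053) = 505661263680/17053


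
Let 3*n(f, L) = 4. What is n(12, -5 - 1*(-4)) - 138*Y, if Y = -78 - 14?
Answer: 38092/3 ≈ 12697.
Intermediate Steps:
n(f, L) = 4/3 (n(f, L) = (⅓)*4 = 4/3)
Y = -92
n(12, -5 - 1*(-4)) - 138*Y = 4/3 - 138*(-92) = 4/3 + 12696 = 38092/3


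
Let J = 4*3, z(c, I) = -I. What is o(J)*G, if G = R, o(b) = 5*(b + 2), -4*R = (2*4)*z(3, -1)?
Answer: -140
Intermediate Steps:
J = 12
R = -2 (R = -2*4*(-1*(-1))/4 = -2 ≈ -2.0000)
o(b) = 10 + 5*b (o(b) = 5*(2 + b) = 10 + 5*b)
G = -2
o(J)*G = (10 + 5*12)*(-2) = (10 + 60)*(-2) = 70*(-2) = -140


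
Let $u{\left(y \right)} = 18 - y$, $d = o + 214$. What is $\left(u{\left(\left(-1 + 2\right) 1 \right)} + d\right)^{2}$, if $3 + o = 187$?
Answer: $172225$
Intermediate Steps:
$o = 184$ ($o = -3 + 187 = 184$)
$d = 398$ ($d = 184 + 214 = 398$)
$\left(u{\left(\left(-1 + 2\right) 1 \right)} + d\right)^{2} = \left(\left(18 - \left(-1 + 2\right) 1\right) + 398\right)^{2} = \left(\left(18 - 1 \cdot 1\right) + 398\right)^{2} = \left(\left(18 - 1\right) + 398\right)^{2} = \left(17 + 398\right)^{2} = 415^{2} = 172225$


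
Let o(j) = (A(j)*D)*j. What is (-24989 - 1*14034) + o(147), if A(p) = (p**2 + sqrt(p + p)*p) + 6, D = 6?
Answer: 19025407 + 907578*sqrt(6) ≈ 2.1249e+7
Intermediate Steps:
A(p) = 6 + p**2 + sqrt(2)*p**(3/2) (A(p) = (p**2 + sqrt(2*p)*p) + 6 = (p**2 + (sqrt(2)*sqrt(p))*p) + 6 = (p**2 + sqrt(2)*p**(3/2)) + 6 = 6 + p**2 + sqrt(2)*p**(3/2))
o(j) = j*(36 + 6*j**2 + 6*sqrt(2)*j**(3/2)) (o(j) = ((6 + j**2 + sqrt(2)*j**(3/2))*6)*j = (36 + 6*j**2 + 6*sqrt(2)*j**(3/2))*j = j*(36 + 6*j**2 + 6*sqrt(2)*j**(3/2)))
(-24989 - 1*14034) + o(147) = (-24989 - 1*14034) + 6*147*(6 + 147**2 + sqrt(2)*147**(3/2)) = (-24989 - 14034) + 6*147*(6 + 21609 + sqrt(2)*(1029*sqrt(3))) = -39023 + 6*147*(6 + 21609 + 1029*sqrt(6)) = -39023 + 6*147*(21615 + 1029*sqrt(6)) = -39023 + (19064430 + 907578*sqrt(6)) = 19025407 + 907578*sqrt(6)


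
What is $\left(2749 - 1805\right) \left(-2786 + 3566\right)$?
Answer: $736320$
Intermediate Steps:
$\left(2749 - 1805\right) \left(-2786 + 3566\right) = 944 \cdot 780 = 736320$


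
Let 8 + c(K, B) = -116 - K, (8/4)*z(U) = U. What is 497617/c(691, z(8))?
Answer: -497617/815 ≈ -610.57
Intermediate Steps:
z(U) = U/2
c(K, B) = -124 - K (c(K, B) = -8 + (-116 - K) = -124 - K)
497617/c(691, z(8)) = 497617/(-124 - 1*691) = 497617/(-124 - 691) = 497617/(-815) = 497617*(-1/815) = -497617/815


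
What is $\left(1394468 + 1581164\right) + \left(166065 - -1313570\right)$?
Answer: $4455267$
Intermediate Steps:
$\left(1394468 + 1581164\right) + \left(166065 - -1313570\right) = 2975632 + \left(166065 + 1313570\right) = 2975632 + 1479635 = 4455267$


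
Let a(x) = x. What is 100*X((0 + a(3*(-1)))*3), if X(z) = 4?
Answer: 400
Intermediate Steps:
100*X((0 + a(3*(-1)))*3) = 100*4 = 400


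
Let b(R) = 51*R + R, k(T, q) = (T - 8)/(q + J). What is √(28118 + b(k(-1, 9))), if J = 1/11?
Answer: √701663/5 ≈ 167.53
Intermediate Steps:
J = 1/11 (J = 1*(1/11) = 1/11 ≈ 0.090909)
k(T, q) = (-8 + T)/(1/11 + q) (k(T, q) = (T - 8)/(q + 1/11) = (-8 + T)/(1/11 + q))
b(R) = 52*R
√(28118 + b(k(-1, 9))) = √(28118 + 52*(11*(-8 - 1)/(1 + 11*9))) = √(28118 + 52*(11*(-9)/(1 + 99))) = √(28118 + 52*(11*(-9)/100)) = √(28118 + 52*(11*(1/100)*(-9))) = √(28118 + 52*(-99/100)) = √(28118 - 1287/25) = √(701663/25) = √701663/5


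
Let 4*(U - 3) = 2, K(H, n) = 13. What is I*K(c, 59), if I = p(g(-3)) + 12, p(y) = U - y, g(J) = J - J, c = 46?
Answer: 403/2 ≈ 201.50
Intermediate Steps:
g(J) = 0
U = 7/2 (U = 3 + (¼)*2 = 3 + ½ = 7/2 ≈ 3.5000)
p(y) = 7/2 - y
I = 31/2 (I = (7/2 - 1*0) + 12 = (7/2 + 0) + 12 = 7/2 + 12 = 31/2 ≈ 15.500)
I*K(c, 59) = (31/2)*13 = 403/2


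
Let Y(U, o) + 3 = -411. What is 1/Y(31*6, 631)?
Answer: -1/414 ≈ -0.0024155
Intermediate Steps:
Y(U, o) = -414 (Y(U, o) = -3 - 411 = -414)
1/Y(31*6, 631) = 1/(-414) = -1/414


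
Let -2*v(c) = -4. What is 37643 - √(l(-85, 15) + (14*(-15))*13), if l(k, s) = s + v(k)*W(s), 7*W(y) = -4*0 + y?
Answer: 37643 - 5*I*√5313/7 ≈ 37643.0 - 52.065*I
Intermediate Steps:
v(c) = 2 (v(c) = -½*(-4) = 2)
W(y) = y/7 (W(y) = (-4*0 + y)/7 = (0 + y)/7 = y/7)
l(k, s) = 9*s/7 (l(k, s) = s + 2*(s/7) = s + 2*s/7 = 9*s/7)
37643 - √(l(-85, 15) + (14*(-15))*13) = 37643 - √((9/7)*15 + (14*(-15))*13) = 37643 - √(135/7 - 210*13) = 37643 - √(135/7 - 2730) = 37643 - √(-18975/7) = 37643 - 5*I*√5313/7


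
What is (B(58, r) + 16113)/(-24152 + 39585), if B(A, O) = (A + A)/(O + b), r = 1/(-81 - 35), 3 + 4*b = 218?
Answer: 50230949/48104661 ≈ 1.0442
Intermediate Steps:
b = 215/4 (b = -¾ + (¼)*218 = -¾ + 109/2 = 215/4 ≈ 53.750)
r = -1/116 (r = 1/(-116) = -1/116 ≈ -0.0086207)
B(A, O) = 2*A/(215/4 + O) (B(A, O) = (A + A)/(O + 215/4) = (2*A)/(215/4 + O) = 2*A/(215/4 + O))
(B(58, r) + 16113)/(-24152 + 39585) = (8*58/(215 + 4*(-1/116)) + 16113)/(-24152 + 39585) = (8*58/(215 - 1/29) + 16113)/15433 = (8*58/(6234/29) + 16113)*(1/15433) = (8*58*(29/6234) + 16113)*(1/15433) = (6728/3117 + 16113)*(1/15433) = (50230949/3117)*(1/15433) = 50230949/48104661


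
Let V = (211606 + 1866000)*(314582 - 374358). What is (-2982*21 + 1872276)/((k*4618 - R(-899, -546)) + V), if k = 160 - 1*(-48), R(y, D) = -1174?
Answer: -904827/62095007269 ≈ -1.4572e-5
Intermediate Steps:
k = 208 (k = 160 + 48 = 208)
V = -124190976256 (V = 2077606*(-59776) = -124190976256)
(-2982*21 + 1872276)/((k*4618 - R(-899, -546)) + V) = (-2982*21 + 1872276)/((208*4618 - 1*(-1174)) - 124190976256) = (-62622 + 1872276)/((960544 + 1174) - 124190976256) = 1809654/(961718 - 124190976256) = 1809654/(-124190014538) = 1809654*(-1/124190014538) = -904827/62095007269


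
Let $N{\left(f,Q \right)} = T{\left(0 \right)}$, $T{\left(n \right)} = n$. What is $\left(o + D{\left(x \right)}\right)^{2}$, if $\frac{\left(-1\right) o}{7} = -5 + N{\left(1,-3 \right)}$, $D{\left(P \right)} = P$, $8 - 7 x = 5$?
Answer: $\frac{61504}{49} \approx 1255.2$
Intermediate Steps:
$x = \frac{3}{7}$ ($x = \frac{8}{7} - \frac{5}{7} = \frac{3}{7} \approx 0.42857$)
$N{\left(f,Q \right)} = 0$
$o = 35$ ($o = - 7 \left(-5 + 0\right) = \left(-7\right) \left(-5\right) = 35$)
$\left(o + D{\left(x \right)}\right)^{2} = \left(35 + \frac{3}{7}\right)^{2} = \left(\frac{248}{7}\right)^{2} = \frac{61504}{49}$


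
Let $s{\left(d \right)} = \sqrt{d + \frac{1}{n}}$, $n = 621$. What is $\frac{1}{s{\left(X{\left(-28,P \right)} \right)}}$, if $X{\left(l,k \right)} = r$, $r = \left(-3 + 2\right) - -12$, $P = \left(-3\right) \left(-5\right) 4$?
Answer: $\frac{3 \sqrt{29463}}{1708} \approx 0.30149$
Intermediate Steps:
$P = 60$ ($P = 15 \cdot 4 = 60$)
$r = 11$ ($r = -1 + 12 = 11$)
$X{\left(l,k \right)} = 11$
$s{\left(d \right)} = \sqrt{\frac{1}{621} + d}$ ($s{\left(d \right)} = \sqrt{d + \frac{1}{621}} = \sqrt{\frac{1}{621} + d}$)
$\frac{1}{s{\left(X{\left(-28,P \right)} \right)}} = \frac{1}{\frac{1}{207} \sqrt{69 + 42849 \cdot 11}} = \frac{1}{\frac{1}{207} \sqrt{69 + 471339}} = \frac{1}{\frac{1}{207} \sqrt{471408}} = \frac{1}{\frac{1}{207} \cdot 4 \sqrt{29463}} = \frac{1}{\frac{4}{207} \sqrt{29463}} = \frac{3 \sqrt{29463}}{1708}$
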